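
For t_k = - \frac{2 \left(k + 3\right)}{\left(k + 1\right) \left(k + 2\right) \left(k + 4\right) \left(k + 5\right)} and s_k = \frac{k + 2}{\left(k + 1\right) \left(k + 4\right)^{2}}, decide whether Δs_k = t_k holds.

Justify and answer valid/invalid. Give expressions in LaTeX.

Invalid: residual \frac{2 \left(3 k^{2} + 21 k + 34\right)}{k^{6} + 21 k^{5} + 177 k^{4} + 759 k^{3} + 1722 k^{2} + 1920 k + 800} ≠ 0.

s_(k+1) = (k + 3)/((k + 2)*(k + 5)**2)
s_(k+1) − s_k = ((k + 1)*(k + 3)*(k + 4)**2 - (k + 2)**2*(k + 5)**2)/((k + 1)*(k + 2)*(k + 4)**2*(k + 5)**2)
(s_(k+1) − s_k) − t_k = 2*(3*k**2 + 21*k + 34)/(k**6 + 21*k**5 + 177*k**4 + 759*k**3 + 1722*k**2 + 1920*k + 800)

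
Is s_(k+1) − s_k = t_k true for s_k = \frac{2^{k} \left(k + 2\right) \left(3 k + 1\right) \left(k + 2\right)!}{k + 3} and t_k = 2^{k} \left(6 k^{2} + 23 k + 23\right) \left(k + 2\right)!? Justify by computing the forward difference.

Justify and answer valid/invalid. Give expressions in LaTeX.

Invalid: residual - \frac{2^{k} \left(6 k^{3} + 41 k^{2} + 89 k + 68\right) \left(k + 2\right)!}{\left(k + 3\right) \left(k + 4\right)} ≠ 0.

s_(k+1) = 2**(k + 1)*(k + 3)*(3*k + 4)*factorial(k + 3)/(k + 4)
s_(k+1) − s_k = 2**k*(6*k**4 + 59*k**3 + 215*k**2 + 348*k + 208)*factorial(k + 2)/((k + 3)*(k + 4))
(s_(k+1) − s_k) − t_k = -2**k*(6*k**3 + 41*k**2 + 89*k + 68)*factorial(k + 2)/((k + 3)*(k + 4))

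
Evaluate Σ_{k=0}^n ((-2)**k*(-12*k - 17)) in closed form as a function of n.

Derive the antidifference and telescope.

r(k) = 2*(-12*k - 29)/(12*k + 17) after simplifying.
Gosper form: A/B · C(k+1)/C(k) with A=-2, B=1, C=k + 17/12.
f must satisfy (-2)·f(k+1) − (1)·f(k) = k + 17/12.
Degrees (0,0,1) ⇒ d ≤ 1.
A polynomial solution: f(k) = -(4*k + 3)/12.
Get s_k = R·t_k = (-2)**k*(4*k + 3) with R(k) = B(k−1)f(k)/C(k) = -(4*k + 3)/(12*k + 17).
Check: Δs_k = (-2)**k*(-12*k - 17). ✓
s_(n+1) = (-2)**(n + 1)*(4*n + 7) and s_(0) = 3, so S(n) = -8*(-2)**n*n - 14*(-2)**n - 3.

S(n) = -8*(-2)**n*n - 14*(-2)**n - 3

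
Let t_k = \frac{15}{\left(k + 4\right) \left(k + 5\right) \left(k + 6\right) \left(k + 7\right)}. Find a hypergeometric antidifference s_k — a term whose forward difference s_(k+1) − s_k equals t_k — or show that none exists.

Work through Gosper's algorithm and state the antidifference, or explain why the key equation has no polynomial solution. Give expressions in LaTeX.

s_k = \frac{k \left(k^{2} + 15 k + 74\right)}{24 \left(k + 4\right) \left(k + 5\right) \left(k + 6\right)}

Ratio r(k) = (k + 4)/(k + 8).
A = k + 4, B = k + 8, C = 1.
Key eq: (k + 4)·f(k+1) = (k + 7)·f(k) + (1).
Bound: deg f ≤ 3.
A polynomial solution: f(k) = k*(k**2 + 15*k + 74)/360.
So s_k = (B(k−1)f/C)·t_k = (k*(k + 7)*(k**2 + 15*k + 74)/360)·t_k = k*(k**2 + 15*k + 74)/(24*(k + 4)*(k + 5)*(k + 6)).
Verify: 15/(k**4 + 22*k**3 + 179*k**2 + 638*k + 840) matches t_k.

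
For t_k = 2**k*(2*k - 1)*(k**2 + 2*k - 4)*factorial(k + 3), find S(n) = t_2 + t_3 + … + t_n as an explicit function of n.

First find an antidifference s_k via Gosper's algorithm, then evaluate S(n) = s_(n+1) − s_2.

S(n) = 2**(n + 1)*(n - 1)**2*factorial(n + 4)

The ratio is 2*(k + 4)*(2*k + 1)*(2*k + (k + 1)**2 - 2)/((2*k - 1)*(k**2 + 2*k - 4)).
Factor: A=2*k + 8; B=1; C=k**3 + 3*k**2/2 - 5*k + 2.
Set up (2*k + 8)·f(k+1) − (1)·f(k) − (k**3 + 3*k**2/2 - 5*k + 2) = 0.
Bound: deg f ≤ 2.
A polynomial solution: f(k) = (k - 2)**2/2.
Then R = B(k−1)f/C = (k - 2)**2/((2*k - 1)*(k**2 + 2*k - 4)), so s_k = R(k)·t_k = 2**k*(k - 2)**2*factorial(k + 3).
Verify: 2**k*(2*k - 1)*(k**2 + 2*k - 4)*factorial(k + 3) matches t_k.
s_(n+1) = 2**(n + 1)*(n - 1)**2*factorial(n + 4) and s_(2) = 0, so S(n) = 2**(n + 1)*(n - 1)**2*factorial(n + 4).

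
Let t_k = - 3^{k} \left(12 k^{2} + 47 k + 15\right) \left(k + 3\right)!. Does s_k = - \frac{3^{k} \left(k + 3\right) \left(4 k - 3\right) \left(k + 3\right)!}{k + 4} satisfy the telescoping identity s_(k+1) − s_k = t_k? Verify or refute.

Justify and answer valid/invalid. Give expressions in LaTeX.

Invalid: residual \frac{3^{k} \left(12 k^{3} + 95 k^{2} + 199 k + 63\right) \left(k + 3\right)!}{\left(k + 4\right) \left(k + 5\right)} ≠ 0.

s_(k+1) = -3**(k + 1)*(k + 4)*(4*k + 1)*factorial(k + 4)/(k + 5)
s_(k+1) − s_k = -3**k*(12*k**4 + 143*k**3 + 583*k**2 + 876*k + 237)*factorial(k + 3)/((k + 4)*(k + 5))
(s_(k+1) − s_k) − t_k = 3**k*(12*k**3 + 95*k**2 + 199*k + 63)*factorial(k + 3)/((k + 4)*(k + 5))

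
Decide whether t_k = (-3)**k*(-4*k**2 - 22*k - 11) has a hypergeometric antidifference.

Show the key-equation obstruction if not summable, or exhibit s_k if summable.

Yes. s_k = (-3)**k*(k**2 + 4*k - 1).

Step 1: r(k) = 3*(-4*k**2 - 30*k - 37)/(4*k**2 + 22*k + 11).
Factor: A=-3; B=1; C=k**2 + 11*k/2 + 11/4.
Key eq: (-3)·f(k+1) = (1)·f(k) + (k**2 + 11*k/2 + 11/4).
From deg A=0, deg B=0, deg C=2: d=2.
Solving with deg f ≤ 2: f(k) = -(k**2 + 4*k - 1)/4.
So s_k = (B(k−1)f/C)·t_k = (-(k**2 + 4*k - 1)/(4*k**2 + 22*k + 11))·t_k = (-3)**k*(k**2 + 4*k - 1).
s_(k+1) − s_k = (-3)**k*(-4*k**2 - 22*k - 11) = t_k.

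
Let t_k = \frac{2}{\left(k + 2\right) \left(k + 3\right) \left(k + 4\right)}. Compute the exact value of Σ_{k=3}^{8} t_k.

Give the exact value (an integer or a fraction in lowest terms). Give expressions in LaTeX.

t_(k+1)/t_k = (k + 2)/(k + 5).
So A=k + 2 and B=k + 5, with C=1.
Solve (k + 2)·f(k+1) − (k + 4)·f(k) = 1.
d = 2 from the (1,1,0) case.
A polynomial solution: f(k) = k*(k + 5)/12.
Then R = B(k−1)f/C = k*(k + 4)*(k + 5)/12, so s_k = R(k)·t_k = k*(k + 5)/(6*(k + 2)*(k + 3)).
Δs = 2/(k**3 + 9*k**2 + 26*k + 24), as required.
Evaluate s at k=9 and k=3: 7/44 and 2/15; difference 17/660.

Σ = 17/660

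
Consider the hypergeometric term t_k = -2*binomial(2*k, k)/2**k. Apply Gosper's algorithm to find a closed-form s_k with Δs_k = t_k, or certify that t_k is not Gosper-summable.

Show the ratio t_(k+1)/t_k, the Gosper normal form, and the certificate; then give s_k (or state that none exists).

Step 1: r(k) = (2*k + 1)/(k + 1).
Normal form (A,B,C) = (2*k + 1, k + 1, 1).
Solve (2*k + 1)·f(k+1) − (k)·f(k) = 1.
d = -1 from the (1,1,0) case.
deg f ≤ -1 is impossible — no certificate.

none — t_k is not Gosper-summable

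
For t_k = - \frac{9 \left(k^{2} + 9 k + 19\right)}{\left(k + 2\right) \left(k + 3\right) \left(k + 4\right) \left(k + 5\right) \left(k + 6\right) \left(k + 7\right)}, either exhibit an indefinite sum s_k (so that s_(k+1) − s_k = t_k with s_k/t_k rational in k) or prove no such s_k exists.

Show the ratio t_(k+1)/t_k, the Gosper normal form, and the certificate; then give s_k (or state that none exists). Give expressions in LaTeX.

Compute t_(k+1)/t_k: get (k + 2)*(9*k + (k + 1)**2 + 28)/((k + 8)*(k**2 + 9*k + 19)).
Gosper form: A/B · C(k+1)/C(k) with A=k + 2, B=k + 8, C=k**2 + 9*k + 19.
Need (k + 2)·f(k+1) − (k + 7)·f(k) = k**2 + 9*k + 19.
d = 5 from the (1,1,2) case.
A polynomial solution: f(k) = k*(k + 3)*(k + 5)*(k**2 + 12*k + 44)/144.
R(k) = B(k−1)·f(k)/C(k) = k*(k + 3)*(k + 5)*(k + 7)*(k**2 + 12*k + 44)/(144*(k**2 + 9*k + 19)); s_k = R·t_k = k*(-k**2 - 12*k - 44)/(16*(k**3 + 12*k**2 + 44*k + 48)).
Verify: 9*(-k**2 - 9*k - 19)/(k**6 + 27*k**5 + 295*k**4 + 1665*k**3 + 5104*k**2 + 8028*k + 5040) matches t_k.

s_k = \frac{k \left(- k^{2} - 12 k - 44\right)}{16 \left(k^{3} + 12 k^{2} + 44 k + 48\right)}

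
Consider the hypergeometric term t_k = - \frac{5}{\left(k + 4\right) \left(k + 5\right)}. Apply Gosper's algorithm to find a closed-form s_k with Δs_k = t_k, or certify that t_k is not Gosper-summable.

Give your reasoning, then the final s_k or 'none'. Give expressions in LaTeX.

Compute t_(k+1)/t_k: get (k + 4)/(k + 6).
Factor: A=k + 4; B=k + 6; C=1.
Solve (k + 4)·f(k+1) − (k + 5)·f(k) = 1.
Degrees (1,1,0) ⇒ d ≤ 1.
Coefficient equations give f(k) = k/4.
Certificate R = B(k−1)f/C = k*(k + 5)/4 gives s_k = -5*k/(4*k + 16).
Check: Δs_k = -5/(k**2 + 9*k + 20). ✓

s_k = - \frac{5 k}{4 k + 16}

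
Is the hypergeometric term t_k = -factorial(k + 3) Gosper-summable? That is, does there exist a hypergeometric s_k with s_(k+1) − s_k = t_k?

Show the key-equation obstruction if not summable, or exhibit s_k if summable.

No; the degree bound rules out any f.

Compute t_(k+1)/t_k: get k + 4.
Normal form (A,B,C) = (k + 4, 1, 1).
Solve (k + 4)·f(k+1) − (1)·f(k) = 1.
From deg A=1, deg B=0, deg C=0: d=-1.
Bound -1 < 0, so the key equation has no polynomial solution.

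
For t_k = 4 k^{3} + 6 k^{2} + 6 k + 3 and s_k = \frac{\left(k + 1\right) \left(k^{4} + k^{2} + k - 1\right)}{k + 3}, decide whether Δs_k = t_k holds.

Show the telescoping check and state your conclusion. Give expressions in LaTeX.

s_(k+1) = (k + 2)*(k + (k + 1)**4 + (k + 1)**2)/(k + 4)
s_(k+1) − s_k = (4*k**5 + 28*k**4 + 60*k**3 + 71*k**2 + 53*k + 16)/(k**2 + 7*k + 12)
(s_(k+1) − s_k) − t_k = 2*(-3*k**4 - 18*k**3 - 23*k**2 - 20*k - 10)/(k**2 + 7*k + 12)

Invalid: residual \frac{2 \left(- 3 k^{4} - 18 k^{3} - 23 k^{2} - 20 k - 10\right)}{k^{2} + 7 k + 12} ≠ 0.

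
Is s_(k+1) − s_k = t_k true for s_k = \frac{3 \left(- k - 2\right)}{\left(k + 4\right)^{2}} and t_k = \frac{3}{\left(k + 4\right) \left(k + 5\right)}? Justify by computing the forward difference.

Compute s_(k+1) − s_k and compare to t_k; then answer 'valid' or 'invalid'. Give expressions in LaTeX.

s_(k+1) = 3*(-k - 3)/(k + 5)**2
s_(k+1) − s_k = 3*(k**2 + 5*k + 2)/(k**4 + 18*k**3 + 121*k**2 + 360*k + 400)
(s_(k+1) − s_k) − t_k = 6*(-2*k - 9)/(k**4 + 18*k**3 + 121*k**2 + 360*k + 400)

Invalid: residual \frac{6 \left(- 2 k - 9\right)}{k^{4} + 18 k^{3} + 121 k^{2} + 360 k + 400} ≠ 0.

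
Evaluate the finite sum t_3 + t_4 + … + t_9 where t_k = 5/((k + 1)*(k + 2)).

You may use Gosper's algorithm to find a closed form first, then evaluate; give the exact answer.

Σ = 35/44

t_(k+1)/t_k = (k + 1)/(k + 3).
Gosper form: A/B · C(k+1)/C(k) with A=k + 1, B=k + 3, C=1.
f must satisfy (k + 1)·f(k+1) − (k + 2)·f(k) = 1.
Bound: deg f ≤ 1.
A polynomial solution: f(k) = k.
Then R = B(k−1)f/C = k*(k + 2), so s_k = R(k)·t_k = 5*k/(k + 1).
Δs = 5/(k**2 + 3*k + 2), as required.
Σ_(k=3)^(9) t_k = s_(10) − s_(3) = 50/11 − (15/4) = 35/44.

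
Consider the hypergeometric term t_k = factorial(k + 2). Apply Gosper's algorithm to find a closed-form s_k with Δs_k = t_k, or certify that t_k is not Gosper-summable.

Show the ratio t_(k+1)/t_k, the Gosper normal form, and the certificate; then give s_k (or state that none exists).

Ratio r(k) = k + 3.
A = k + 3, B = 1, C = 1.
Solve (k + 3)·f(k+1) − (1)·f(k) = 1.
From deg A=1, deg B=0, deg C=0: d=-1.
deg f ≤ -1 is impossible — no certificate.

not Gosper-summable; s_k does not exist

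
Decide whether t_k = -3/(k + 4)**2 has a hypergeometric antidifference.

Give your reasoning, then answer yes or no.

The ratio is (k + 4)**2/(k + 5)**2.
Normal form (A,B,C) = (k**2 + 8*k + 16, k**2 + 10*k + 25, 1).
Need (k**2 + 8*k + 16)·f(k+1) − (k**2 + 8*k + 16)·f(k) = 1.
Bound: deg f ≤ 0.
f = c0 ⇒ A·f(k+1) − B(k−1)·f(k) − C = -1. The system {-1 = 0} is inconsistent; no antidifference.

No. Not Gosper-summable.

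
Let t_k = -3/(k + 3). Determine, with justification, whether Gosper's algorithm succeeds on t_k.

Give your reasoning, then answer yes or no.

No. Not Gosper-summable.

Step 1: r(k) = (k + 3)/(k + 4).
So A=k + 3 and B=k + 4, with C=1.
Solve (k + 3)·f(k+1) − (k + 3)·f(k) = 1.
Degrees (1,1,0) ⇒ d ≤ 0.
Put f(k) = c0: A·f(k+1) − B(k−1)·f(k) − C = -1; need -1 = 0 — inconsistent ⇒ no f, not summable.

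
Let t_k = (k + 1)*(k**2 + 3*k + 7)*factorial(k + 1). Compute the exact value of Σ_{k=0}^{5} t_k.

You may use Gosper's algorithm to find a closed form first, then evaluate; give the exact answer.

Ratio r(k) = (k + 2)**2*(3*k + (k + 1)**2 + 10)/((k + 1)*(k**2 + 3*k + 7)).
Normal form (A,B,C) = (k + 2, 1, k**3 + 4*k**2 + 10*k + 7).
Need (k + 2)·f(k+1) − (1)·f(k) = k**3 + 4*k**2 + 10*k + 7.
Degrees (1,0,3) ⇒ d ≤ 2.
Coefficient equations give f(k) = k**2 + k + 3.
R(k) = B(k−1)·f(k)/C(k) = (k**2 + k + 3)/((k + 1)*(k**2 + 3*k + 7)); s_k = R·t_k = (k**2 + k + 3)*factorial(k + 1).
Δs = (k + 1)*(k**2 + 3*k + 7)*factorial(k + 1), as required.
Σ_(k=0)^(5) t_k = s_(6) − s_(0) = 226800 − (3) = 226797.

Σ = 226797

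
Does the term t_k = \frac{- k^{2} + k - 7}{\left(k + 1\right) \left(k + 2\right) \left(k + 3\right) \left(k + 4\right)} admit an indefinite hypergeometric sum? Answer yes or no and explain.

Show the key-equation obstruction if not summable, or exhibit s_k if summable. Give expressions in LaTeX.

Yes. s_k = \frac{k \left(- k^{2} - 4 k - 9\right)}{2 \left(k + 1\right) \left(k + 2\right) \left(k + 3\right)}.

Compute t_(k+1)/t_k: get (k + 1)*(-k + (k + 1)**2 + 6)/((k + 5)*(k**2 - k + 7)).
So A=k + 1 and B=k + 5, with C=k**2 - k + 7.
Key eq: (k + 1)·f(k+1) = (k + 4)·f(k) + (k**2 - k + 7).
deg f ≤ 3 (via 1,1,2).
Coefficient equations give f(k) = k*(k**2 + 4*k + 9)/2.
Certificate R = B(k−1)f/C = k*(k + 4)*(k**2 + 4*k + 9)/(2*(k**2 - k + 7)) gives s_k = k*(-k**2 - 4*k - 9)/(2*(k + 1)*(k + 2)*(k + 3)).
Check: Δs_k = (-k**2 + k - 7)/(k**4 + 10*k**3 + 35*k**2 + 50*k + 24). ✓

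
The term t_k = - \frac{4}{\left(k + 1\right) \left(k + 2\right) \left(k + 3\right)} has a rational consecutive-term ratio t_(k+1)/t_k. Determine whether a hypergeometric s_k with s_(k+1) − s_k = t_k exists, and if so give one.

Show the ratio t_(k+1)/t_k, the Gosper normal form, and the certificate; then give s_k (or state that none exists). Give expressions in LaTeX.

s_k = \frac{k \left(- k - 3\right)}{\left(k + 1\right) \left(k + 2\right)}

Step 1: r(k) = (k + 1)/(k + 4).
A = k + 1, B = k + 4, C = 1.
f must satisfy (k + 1)·f(k+1) − (k + 3)·f(k) = 1.
Degrees (1,1,0) ⇒ d ≤ 2.
Coefficient equations give f(k) = k*(k + 3)/4.
R(k) = B(k−1)·f(k)/C(k) = k*(k + 3)**2/4; s_k = R·t_k = k*(-k - 3)/((k + 1)*(k + 2)).
Δs = -4/(k**3 + 6*k**2 + 11*k + 6), as required.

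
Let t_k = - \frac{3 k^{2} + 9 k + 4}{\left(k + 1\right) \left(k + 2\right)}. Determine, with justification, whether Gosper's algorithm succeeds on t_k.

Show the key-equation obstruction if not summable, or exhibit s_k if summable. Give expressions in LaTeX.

Step 1: r(k) = (k + 1)*(9*k + 3*(k + 1)**2 + 13)/((k + 3)*(3*k**2 + 9*k + 4)).
So A=k + 1 and B=k + 3, with C=k**2 + 3*k + 4/3.
Need (k + 1)·f(k+1) − (k + 2)·f(k) = k**2 + 3*k + 4/3.
d = 2 from the (1,1,2) case.
A polynomial solution: f(k) = k*(3*k + 1)/3.
R(k) = B(k−1)·f(k)/C(k) = k*(k + 2)*(3*k + 1)/(3*k**2 + 9*k + 4); s_k = R·t_k = k*(-3*k - 1)/(k + 1).
Check: Δs_k = (-3*k**2 - 9*k - 4)/(k**2 + 3*k + 2). ✓

Yes. s_k = \frac{k \left(- 3 k - 1\right)}{k + 1}.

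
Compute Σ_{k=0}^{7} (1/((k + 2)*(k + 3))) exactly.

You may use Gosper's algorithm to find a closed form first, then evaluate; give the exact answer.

t_(k+1)/t_k = (k + 2)/(k + 4).
Factor: A=k + 2; B=k + 4; C=1.
Set up (k + 2)·f(k+1) − (k + 3)·f(k) − (1) = 0.
From deg A=1, deg B=1, deg C=0: d=1.
Solve for f: f(k) = k/2 (degree 1 ≤ 1).
Certificate R = B(k−1)f/C = k*(k + 3)/2 gives s_k = k/(2*(k + 2)).
Check: Δs_k = 1/(k**2 + 5*k + 6). ✓
Σ_(k=0)^(7) t_k = s_(8) − s_(0) = 2/5 − (0) = 2/5.

Σ = 2/5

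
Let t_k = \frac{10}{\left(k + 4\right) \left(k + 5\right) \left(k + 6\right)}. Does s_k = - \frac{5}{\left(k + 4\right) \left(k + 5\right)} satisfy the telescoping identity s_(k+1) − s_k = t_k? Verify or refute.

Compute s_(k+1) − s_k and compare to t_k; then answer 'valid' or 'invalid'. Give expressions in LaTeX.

s_(k+1) = -5/((k + 5)*(k + 6))
s_(k+1) − s_k = 10/(k**3 + 15*k**2 + 74*k + 120)
(s_(k+1) − s_k) − t_k = 0

valid (s_(k+1) − s_k reduces to t_k)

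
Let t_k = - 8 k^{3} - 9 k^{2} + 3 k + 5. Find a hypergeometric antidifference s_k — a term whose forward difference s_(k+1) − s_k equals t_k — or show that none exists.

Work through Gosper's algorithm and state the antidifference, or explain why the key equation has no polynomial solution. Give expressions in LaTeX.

Compute t_(k+1)/t_k: get (8*k**3 + 33*k**2 + 39*k + 9)/(8*k**3 + 9*k**2 - 3*k - 5).
Take A(k)=1, B(k)=1, C(k)=k**3 + 9*k**2/8 - 3*k/8 - 5/8.
Solve (1)·f(k+1) − (1)·f(k) = k**3 + 9*k**2/8 - 3*k/8 - 5/8.
Bound: deg f ≤ 4.
Solving with deg f ≤ 4: f(k) = k*(2*k**3 - k**2 - 4*k - 2)/8.
Get s_k = R·t_k = k*(-2*k**3 + k**2 + 4*k + 2) with R(k) = B(k−1)f(k)/C(k) = k*(2*k**3 - k**2 - 4*k - 2)/(8*k**3 + 9*k**2 - 3*k - 5).
Verify: -8*k**3 - 9*k**2 + 3*k + 5 matches t_k.

s_k = k \left(- 2 k^{3} + k^{2} + 4 k + 2\right)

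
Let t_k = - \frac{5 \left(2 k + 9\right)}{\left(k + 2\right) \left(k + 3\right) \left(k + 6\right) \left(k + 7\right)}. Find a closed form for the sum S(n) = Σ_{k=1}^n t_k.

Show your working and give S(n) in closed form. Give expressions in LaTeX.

S(n) = \frac{5 n \left(- n - 10\right)}{21 \left(n^{2} + 10 n + 21\right)}

t_(k+1)/t_k = (k + 2)*(k + 6)*(2*k + 11)/((k + 4)*(k + 8)*(2*k + 9)).
Gosper form: A/B · C(k+1)/C(k) with A=k + 2, B=k + 8, C=k**3 + 27*k**2/2 + 121*k/2 + 90.
Set up (k + 2)·f(k+1) − (k + 7)·f(k) − (k**3 + 27*k**2/2 + 121*k/2 + 90) = 0.
Bound: deg f ≤ 5.
Coefficient equations give f(k) = k*(k + 3)*(k + 4)*(k + 5)*(k + 8)/24.
Certificate R = B(k−1)f/C = k*(k + 3)*(k + 7)*(k + 8)/(12*(2*k + 9)) gives s_k = 5*k*(-k - 8)/(12*(k**2 + 8*k + 12)).
Δs = 5*(-2*k - 9)/(k**4 + 18*k**3 + 113*k**2 + 288*k + 252), as required.
Evaluate: s_(n+1) = 5*(-n**2 - 10*n - 9)/(12*(n**2 + 10*n + 21)); subtract s_(1) = -5/28 ⇒ S(n) = 5*n*(-n - 10)/(21*(n**2 + 10*n + 21)).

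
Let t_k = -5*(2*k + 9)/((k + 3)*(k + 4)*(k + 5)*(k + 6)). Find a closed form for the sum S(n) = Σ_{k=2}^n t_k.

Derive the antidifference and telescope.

S(n) = (-n**2 - 10*n + 11)/(7*(n**2 + 10*n + 24))

Ratio r(k) = (k + 3)*(2*k + 11)/((k + 7)*(2*k + 9)).
Gosper form: A/B · C(k+1)/C(k) with A=k + 3, B=k + 7, C=k + 9/2.
Need (k + 3)·f(k+1) − (k + 6)·f(k) = k + 9/2.
deg f ≤ 3 (via 1,1,1).
Solve for f: f(k) = k*(k + 4)*(k + 8)/30 (degree 3 ≤ 3).
Get s_k = R·t_k = k*(-k - 8)/(3*(k**2 + 8*k + 15)) with R(k) = B(k−1)f(k)/C(k) = k*(k + 4)*(k + 6)*(k + 8)/(15*(2*k + 9)).
Verify: 5*(-2*k - 9)/(k**4 + 18*k**3 + 119*k**2 + 342*k + 360) matches t_k.
Evaluate: s_(n+1) = (-n**2 - 10*n - 9)/(3*(n**2 + 10*n + 24)); subtract s_(2) = -4/21 ⇒ S(n) = (-n**2 - 10*n + 11)/(7*(n**2 + 10*n + 24)).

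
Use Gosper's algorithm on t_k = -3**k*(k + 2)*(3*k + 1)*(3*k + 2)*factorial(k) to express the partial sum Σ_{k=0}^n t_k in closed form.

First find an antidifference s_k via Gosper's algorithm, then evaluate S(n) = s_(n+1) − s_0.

S(n) = -9*3**n*n**3*factorial(n) - 30*3**n*n**2*factorial(n) - 21*3**n*n*factorial(n) - 4

Ratio r(k) = 3*(k + 1)*(k + 3)*(3*k + 4)*(3*k + 5)/((k + 2)*(3*k + 1)*(3*k + 2)).
Take A(k)=3*k + 3, B(k)=1, C(k)=k**3 + 3*k**2 + 20*k/9 + 4/9.
Key eq: (3*k + 3)·f(k+1) = (1)·f(k) + (k**3 + 3*k**2 + 20*k/9 + 4/9).
Degrees (1,0,3) ⇒ d ≤ 2.
Coefficient equations give f(k) = (k - 1)*(3*k + 4)/9.
R(k) = B(k−1)·f(k)/C(k) = (k - 1)*(3*k + 4)/((k + 2)*(3*k + 1)*(3*k + 2)); s_k = R·t_k = -3**k*(k - 1)*(3*k + 4)*factorial(k).
s_(k+1) − s_k = -3**k*(k + 2)*(3*k + 1)*(3*k + 2)*factorial(k) = t_k.
Evaluate: s_(n+1) = -3**(n + 1)*n*(3*n + 7)*factorial(n + 1); subtract s_(0) = 4 ⇒ S(n) = -9*3**n*n**3*factorial(n) - 30*3**n*n**2*factorial(n) - 21*3**n*n*factorial(n) - 4.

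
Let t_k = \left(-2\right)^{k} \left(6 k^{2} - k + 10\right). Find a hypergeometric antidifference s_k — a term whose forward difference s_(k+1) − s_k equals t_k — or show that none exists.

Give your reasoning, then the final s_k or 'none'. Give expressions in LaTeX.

r(k) = 2*(k - 6*(k + 1)**2 - 9)/(6*k**2 - k + 10) after simplifying.
Normal form (A,B,C) = (-2, 1, k**2 - k/6 + 5/3).
Need (-2)·f(k+1) − (1)·f(k) = k**2 - k/6 + 5/3.
Bound: deg f ≤ 2.
A polynomial solution: f(k) = -(2*k**2 - 3*k + 4)/6.
Certificate R = B(k−1)f/C = -(2*k**2 - 3*k + 4)/(6*k**2 - k + 10) gives s_k = (-2)**k*(-2*k**2 + 3*k - 4).
Verify: (-2)**k*(6*k**2 - k + 10) matches t_k.

s_k = \left(-2\right)^{k} \left(- 2 k^{2} + 3 k - 4\right)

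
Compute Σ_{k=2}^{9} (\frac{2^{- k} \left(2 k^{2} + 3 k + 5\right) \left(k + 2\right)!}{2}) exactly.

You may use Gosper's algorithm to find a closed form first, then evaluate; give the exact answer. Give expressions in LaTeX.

Σ = 8887707

Step 1: r(k) = (k + 3)*(3*k + 2*(k + 1)**2 + 8)/(2*(2*k**2 + 3*k + 5)).
So A=k/2 + 3/2 and B=1, with C=k**2 + 3*k/2 + 5/2.
Key eq: (k/2 + 3/2)·f(k+1) = (1)·f(k) + (k**2 + 3*k/2 + 5/2).
Degrees (1,0,2) ⇒ d ≤ 1.
Coefficient equations give f(k) = 2*k - 1.
R(k) = B(k−1)·f(k)/C(k) = 2*(2*k - 1)/(2*k**2 + 3*k + 5); s_k = R·t_k = (2*k - 1)*factorial(k + 2)/2**k.
Check: Δs_k = (2*k**2 + 3*k + 5)*factorial(k + 2)/(2*2**k). ✓
Evaluate s at k=10 and k=2: 8887725 and 18; difference 8887707.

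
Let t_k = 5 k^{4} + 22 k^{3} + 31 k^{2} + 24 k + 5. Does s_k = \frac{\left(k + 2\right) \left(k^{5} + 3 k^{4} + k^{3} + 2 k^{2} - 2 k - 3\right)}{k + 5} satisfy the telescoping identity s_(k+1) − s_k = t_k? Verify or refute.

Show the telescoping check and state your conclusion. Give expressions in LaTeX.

Invalid: residual \frac{3 \left(- 4 k^{5} - 44 k^{4} - 140 k^{3} - 177 k^{2} - 127 k - 28\right)}{k^{2} + 11 k + 30} ≠ 0.

s_(k+1) = (k**6 + 11*k**5 + 47*k**4 + 102*k**3 + 121*k**2 + 68*k + 6)/(k + 6)
s_(k+1) − s_k = (5*k**6 + 65*k**5 + 291*k**4 + 605*k**3 + 668*k**2 + 394*k + 66)/(k**2 + 11*k + 30)
(s_(k+1) − s_k) − t_k = 3*(-4*k**5 - 44*k**4 - 140*k**3 - 177*k**2 - 127*k - 28)/(k**2 + 11*k + 30)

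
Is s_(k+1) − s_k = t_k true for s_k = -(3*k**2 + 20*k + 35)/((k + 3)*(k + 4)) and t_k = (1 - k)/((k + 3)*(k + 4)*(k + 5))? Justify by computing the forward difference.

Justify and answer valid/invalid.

valid (s_(k+1) − s_k reduces to t_k)

s_(k+1) = (-20*k - 3*(k + 1)**2 - 55)/((k + 4)*(k + 5))
s_(k+1) − s_k = (1 - k)/(k**3 + 12*k**2 + 47*k + 60)
(s_(k+1) − s_k) − t_k = 0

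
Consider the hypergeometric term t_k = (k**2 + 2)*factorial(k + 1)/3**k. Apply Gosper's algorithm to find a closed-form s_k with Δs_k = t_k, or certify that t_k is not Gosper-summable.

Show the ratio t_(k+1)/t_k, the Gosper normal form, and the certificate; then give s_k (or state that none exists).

Ratio r(k) = (k + 2)*((k + 1)**2 + 2)/(3*(k**2 + 2)).
So A=k/3 + 2/3 and B=1, with C=k**2 + 2.
Solve (k/3 + 2/3)·f(k+1) − (1)·f(k) = k**2 + 2.
d = 1 from the (1,0,2) case.
Coefficient equations give f(k) = 3*k.
So s_k = (B(k−1)f/C)·t_k = (3*k/(k**2 + 2))·t_k = 3**(1 - k)*k*factorial(k + 1).
Verify: (k**2 + 2)*factorial(k + 1)/3**k matches t_k.

s_k = 3**(1 - k)*k*factorial(k + 1)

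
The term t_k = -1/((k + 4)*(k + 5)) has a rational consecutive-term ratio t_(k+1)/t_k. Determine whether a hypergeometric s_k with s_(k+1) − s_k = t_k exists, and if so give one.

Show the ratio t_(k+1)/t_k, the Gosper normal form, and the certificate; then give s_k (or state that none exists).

s_k = -k/(4*k + 16)

Step 1: r(k) = (k + 4)/(k + 6).
A = k + 4, B = k + 6, C = 1.
Key eq: (k + 4)·f(k+1) = (k + 5)·f(k) + (1).
deg f ≤ 1 (via 1,1,0).
A polynomial solution: f(k) = k/4.
Certificate R = B(k−1)f/C = k*(k + 5)/4 gives s_k = -k/(4*k + 16).
Δs = -1/(k**2 + 9*k + 20), as required.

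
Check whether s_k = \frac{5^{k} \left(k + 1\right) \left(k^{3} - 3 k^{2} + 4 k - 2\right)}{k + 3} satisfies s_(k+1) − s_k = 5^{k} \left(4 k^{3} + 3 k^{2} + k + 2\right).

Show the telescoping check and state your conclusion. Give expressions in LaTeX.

s_(k+1) = 5**(k + 1)*k*(k**3 + 2*k**2 + k + 2)/(k + 4)
s_(k+1) − s_k = 5**k*(4*k**5 + 23*k**4 + 42*k**3 + 19*k**2 + 24*k + 8)/(k**2 + 7*k + 12)
(s_(k+1) − s_k) − t_k = 2*5**k*(-4*k**4 - 14*k**3 - 13*k**2 - k - 8)/(k**2 + 7*k + 12)

Invalid: residual \frac{2 \cdot 5^{k} \left(- 4 k^{4} - 14 k^{3} - 13 k^{2} - k - 8\right)}{k^{2} + 7 k + 12} ≠ 0.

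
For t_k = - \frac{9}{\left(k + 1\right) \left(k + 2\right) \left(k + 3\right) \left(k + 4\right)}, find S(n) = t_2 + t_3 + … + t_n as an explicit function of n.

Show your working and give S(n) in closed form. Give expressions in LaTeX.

S(n) = \frac{- n^{3} - 9 n^{2} - 26 n + 36}{20 \left(n^{3} + 9 n^{2} + 26 n + 24\right)}

t_(k+1)/t_k = (k + 1)/(k + 5).
So A=k + 1 and B=k + 5, with C=1.
Key eq: (k + 1)·f(k+1) = (k + 4)·f(k) + (1).
Degrees (1,1,0) ⇒ d ≤ 3.
Solving with deg f ≤ 3: f(k) = k*(k**2 + 6*k + 11)/18.
Get s_k = R·t_k = k*(-k**2 - 6*k - 11)/(2*(k + 1)*(k + 2)*(k + 3)) with R(k) = B(k−1)f(k)/C(k) = k*(k + 4)*(k**2 + 6*k + 11)/18.
s_(k+1) − s_k = -9/(k**4 + 10*k**3 + 35*k**2 + 50*k + 24) = t_k.
Σ_(k=2)^n t_k = s_(n+1) − s_(2) = ((-n**3 - 9*n**2 - 26*n - 18)/(2*(n**3 + 9*n**2 + 26*n + 24))) − (-9/20), i.e. (-n**3 - 9*n**2 - 26*n + 36)/(20*(n**3 + 9*n**2 + 26*n + 24)).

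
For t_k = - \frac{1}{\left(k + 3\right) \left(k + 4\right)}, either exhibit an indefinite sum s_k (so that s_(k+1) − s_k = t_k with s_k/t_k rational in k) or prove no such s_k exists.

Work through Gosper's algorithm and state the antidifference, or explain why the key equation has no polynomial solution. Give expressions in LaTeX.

s_k = - \frac{k}{3 k + 9}

Ratio r(k) = (k + 3)/(k + 5).
Gosper form: A/B · C(k+1)/C(k) with A=k + 3, B=k + 5, C=1.
Solve (k + 3)·f(k+1) − (k + 4)·f(k) = 1.
From deg A=1, deg B=1, deg C=0: d=1.
Solve for f: f(k) = k/3 (degree 1 ≤ 1).
Then R = B(k−1)f/C = k*(k + 4)/3, so s_k = R(k)·t_k = -k/(3*k + 9).
Δs = -1/(k**2 + 7*k + 12), as required.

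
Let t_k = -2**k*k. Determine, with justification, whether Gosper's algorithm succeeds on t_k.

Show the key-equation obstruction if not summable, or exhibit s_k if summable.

t_(k+1)/t_k = 2 + 2/k.
So A=2 and B=1, with C=k.
Solve (2)·f(k+1) − (1)·f(k) = k.
From deg A=0, deg B=0, deg C=1: d=1.
Coefficient equations give f(k) = k - 2.
Certificate R = B(k−1)f/C = (k - 2)/k gives s_k = 2**k*(2 - k).
Δs = -2**k*k, as required.

Yes. s_k = 2**k*(2 - k).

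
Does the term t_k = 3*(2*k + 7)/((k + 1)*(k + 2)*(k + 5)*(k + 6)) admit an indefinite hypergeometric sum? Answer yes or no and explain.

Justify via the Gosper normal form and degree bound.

The ratio is (k + 1)*(k + 5)*(2*k + 9)/((k + 3)*(k + 7)*(2*k + 7)).
Normal form (A,B,C) = (k + 1, k + 7, k**3 + 21*k**2/2 + 73*k/2 + 42).
Set up (k + 1)·f(k+1) − (k + 6)·f(k) − (k**3 + 21*k**2/2 + 73*k/2 + 42) = 0.
Bound: deg f ≤ 5.
A polynomial solution: f(k) = k*(k + 2)*(k + 3)*(k + 4)*(k + 6)/10.
R(k) = B(k−1)·f(k)/C(k) = k*(k + 2)*(k + 6)**2/(5*(2*k + 7)); s_k = R·t_k = 3*k*(k + 6)/(5*(k**2 + 6*k + 5)).
Verify: 3*(2*k + 7)/(k**4 + 14*k**3 + 65*k**2 + 112*k + 60) matches t_k.

Yes. s_k = 3*k*(k + 6)/(5*(k**2 + 6*k + 5)).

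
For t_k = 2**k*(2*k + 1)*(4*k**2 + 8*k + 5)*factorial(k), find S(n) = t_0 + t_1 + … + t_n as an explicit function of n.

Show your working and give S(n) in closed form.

S(n) = 8*2**n*n**3*factorial(n) + 24*2**n*n**2*factorial(n) + 18*2**n*n*factorial(n) + 2*2**n*factorial(n) + 3

Compute t_(k+1)/t_k: get 2*(8*k**4 + 52*k**3 + 126*k**2 + 133*k + 51)/(8*k**3 + 20*k**2 + 18*k + 5).
Normal form (A,B,C) = (2*k + 2, 1, k**3 + 5*k**2/2 + 9*k/4 + 5/8).
f must satisfy (2*k + 2)·f(k+1) − (1)·f(k) = k**3 + 5*k**2/2 + 9*k/4 + 5/8.
Degrees (1,0,3) ⇒ d ≤ 2.
Solve for f: f(k) = (4*k**2 - 3)/8 (degree 2 ≤ 2).
So s_k = (B(k−1)f/C)·t_k = ((4*k**2 - 3)/((2*k + 1)*(4*k**2 + 8*k + 5)))·t_k = 2**k*(4*k**2 - 3)*factorial(k).
s_(k+1) − s_k = 2**k*(2*k + 1)*(4*k**2 + 8*k + 5)*factorial(k) = t_k.
Telescope: S(n) = s_(n+1) − s_(0) = 2**(n + 1)*(4*n**2 + 8*n + 1)*factorial(n + 1) − (-3) = 8*2**n*n**3*factorial(n) + 24*2**n*n**2*factorial(n) + 18*2**n*n*factorial(n) + 2*2**n*factorial(n) + 3.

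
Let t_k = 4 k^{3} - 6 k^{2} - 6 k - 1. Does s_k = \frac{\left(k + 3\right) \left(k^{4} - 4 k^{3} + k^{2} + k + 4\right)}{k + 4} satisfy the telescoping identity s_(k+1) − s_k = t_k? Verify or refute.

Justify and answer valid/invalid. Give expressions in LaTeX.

s_(k+1) = (k + 4)*(k + (k + 1)**4 - 4*(k + 1)**3 + (k + 1)**2 + 5)/(k + 5)
s_(k+1) − s_k = (4*k**5 + 27*k**4 + 6*k**3 - 144*k**2 - 103*k - 12)/(k**2 + 9*k + 20)
(s_(k+1) − s_k) − t_k = (-3*k**4 - 14*k**3 + 31*k**2 + 26*k + 8)/(k**2 + 9*k + 20)

Invalid: residual \frac{- 3 k^{4} - 14 k^{3} + 31 k^{2} + 26 k + 8}{k^{2} + 9 k + 20} ≠ 0.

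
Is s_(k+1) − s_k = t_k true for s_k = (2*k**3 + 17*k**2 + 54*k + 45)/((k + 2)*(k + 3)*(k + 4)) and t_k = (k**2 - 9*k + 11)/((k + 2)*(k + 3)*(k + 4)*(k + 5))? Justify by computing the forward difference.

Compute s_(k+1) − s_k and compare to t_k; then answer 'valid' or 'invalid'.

s_(k+1) = (54*k + 2*(k + 1)**3 + 17*(k + 1)**2 + 99)/((k + 3)*(k + 4)*(k + 5))
s_(k+1) − s_k = (k**2 - 9*k + 11)/(k**4 + 14*k**3 + 71*k**2 + 154*k + 120)
(s_(k+1) − s_k) − t_k = 0

Valid — Δs_k = t_k.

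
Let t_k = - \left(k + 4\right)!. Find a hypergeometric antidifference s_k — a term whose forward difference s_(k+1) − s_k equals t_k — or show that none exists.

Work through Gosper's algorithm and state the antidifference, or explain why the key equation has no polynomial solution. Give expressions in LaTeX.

none — t_k is not Gosper-summable

t_(k+1)/t_k = k + 5.
Gosper form: A/B · C(k+1)/C(k) with A=k + 5, B=1, C=1.
f must satisfy (k + 5)·f(k+1) − (1)·f(k) = 1.
From deg A=1, deg B=0, deg C=0: d=-1.
Bound -1 < 0, so the key equation has no polynomial solution.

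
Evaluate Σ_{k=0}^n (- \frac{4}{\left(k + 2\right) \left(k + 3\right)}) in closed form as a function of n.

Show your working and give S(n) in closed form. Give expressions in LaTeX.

S(n) = \frac{2 \left(- n - 1\right)}{n + 3}

r(k) = (k + 2)/(k + 4) after simplifying.
A = k + 2, B = k + 4, C = 1.
Set up (k + 2)·f(k+1) − (k + 3)·f(k) − (1) = 0.
From deg A=1, deg B=1, deg C=0: d=1.
A polynomial solution: f(k) = k/2.
Certificate R = B(k−1)f/C = k*(k + 3)/2 gives s_k = -2*k/(k + 2).
Verify: -4/(k**2 + 5*k + 6) matches t_k.
Telescope: S(n) = s_(n+1) − s_(0) = 2*(-n - 1)/(n + 3) − (0) = 2*(-n - 1)/(n + 3).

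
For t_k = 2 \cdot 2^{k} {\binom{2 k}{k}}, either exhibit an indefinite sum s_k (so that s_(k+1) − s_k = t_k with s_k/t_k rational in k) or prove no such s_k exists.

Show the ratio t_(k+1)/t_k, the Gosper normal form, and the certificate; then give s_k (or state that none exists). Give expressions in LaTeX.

r(k) = 4*(2*k + 1)/(k + 1) after simplifying.
Gosper form: A/B · C(k+1)/C(k) with A=8*k + 4, B=k + 1, C=1.
Need (8*k + 4)·f(k+1) − (k)·f(k) = 1.
From deg A=1, deg B=1, deg C=0: d=-1.
Negative degree bound (-1): no f exists, t_k not Gosper-summable.

none (Gosper's algorithm certifies no s_k)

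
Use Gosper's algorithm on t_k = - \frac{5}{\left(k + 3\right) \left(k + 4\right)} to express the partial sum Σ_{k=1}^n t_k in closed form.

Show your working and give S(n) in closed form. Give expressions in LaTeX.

S(n) = - \frac{5 n}{4 n + 16}

Step 1: r(k) = (k + 3)/(k + 5).
So A=k + 3 and B=k + 5, with C=1.
Need (k + 3)·f(k+1) − (k + 4)·f(k) = 1.
Degrees (1,1,0) ⇒ d ≤ 1.
Coefficient equations give f(k) = k/3.
Certificate R = B(k−1)f/C = k*(k + 4)/3 gives s_k = -5*k/(3*k + 9).
Δs = -5/(k**2 + 7*k + 12), as required.
Σ_(k=1)^n t_k = s_(n+1) − s_(1) = (5*(-n - 1)/(3*(n + 4))) − (-5/12), i.e. -5*n/(4*n + 16).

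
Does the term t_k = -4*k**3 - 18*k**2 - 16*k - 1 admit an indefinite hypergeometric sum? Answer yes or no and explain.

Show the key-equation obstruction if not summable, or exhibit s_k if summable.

Yes. s_k = k*(-k**3 - 4*k**2 + 4).

t_(k+1)/t_k = (4*k**3 + 30*k**2 + 64*k + 39)/(4*k**3 + 18*k**2 + 16*k + 1).
Gosper form: A/B · C(k+1)/C(k) with A=1, B=1, C=k**3 + 9*k**2/2 + 4*k + 1/4.
Need (1)·f(k+1) − (1)·f(k) = k**3 + 9*k**2/2 + 4*k + 1/4.
Bound: deg f ≤ 4.
Solving with deg f ≤ 4: f(k) = k*(k**3 + 4*k**2 - 4)/4.
Certificate R = B(k−1)f/C = k*(k**3 + 4*k**2 - 4)/(4*k**3 + 18*k**2 + 16*k + 1) gives s_k = k*(-k**3 - 4*k**2 + 4).
Δs = -4*k**3 - 18*k**2 - 16*k - 1, as required.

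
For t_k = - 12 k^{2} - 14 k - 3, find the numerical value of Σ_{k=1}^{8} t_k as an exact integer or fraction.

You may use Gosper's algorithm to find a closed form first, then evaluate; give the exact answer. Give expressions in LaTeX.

r(k) = (12*k**2 + 38*k + 29)/(12*k**2 + 14*k + 3) after simplifying.
Gosper form: A/B · C(k+1)/C(k) with A=1, B=1, C=k**2 + 7*k/6 + 1/4.
Set up (1)·f(k+1) − (1)·f(k) − (k**2 + 7*k/6 + 1/4) = 0.
Degrees (0,0,2) ⇒ d ≤ 3.
Match coefficients ⇒ f(k) = k*(4*k**2 + k - 2)/12.
Then R = B(k−1)f/C = k*(4*k**2 + k - 2)/(12*k**2 + 14*k + 3), so s_k = R(k)·t_k = k*(-4*k**2 - k + 2).
Δs = -12*k**2 - 14*k - 3, as required.
Telescoping: Σ = s_(9) − s_(1) = -2979 − (-3) = -2976.

Σ = -2976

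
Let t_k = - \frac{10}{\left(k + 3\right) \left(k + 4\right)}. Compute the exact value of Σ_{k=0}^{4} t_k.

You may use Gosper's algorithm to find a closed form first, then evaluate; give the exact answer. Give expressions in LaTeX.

t_(k+1)/t_k = (k + 3)/(k + 5).
Gosper form: A/B · C(k+1)/C(k) with A=k + 3, B=k + 5, C=1.
Set up (k + 3)·f(k+1) − (k + 4)·f(k) − (1) = 0.
d = 1 from the (1,1,0) case.
A polynomial solution: f(k) = k/3.
Get s_k = R·t_k = -10*k/(3*k + 9) with R(k) = B(k−1)f(k)/C(k) = k*(k + 4)/3.
Check: Δs_k = -10/(k**2 + 7*k + 12). ✓
Σ_(k=0)^(4) t_k = s_(5) − s_(0) = -25/12 − (0) = -25/12.

Σ = -25/12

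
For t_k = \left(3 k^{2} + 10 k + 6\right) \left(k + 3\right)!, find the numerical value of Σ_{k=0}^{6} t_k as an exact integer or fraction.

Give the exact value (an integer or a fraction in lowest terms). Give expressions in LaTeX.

Σ = 68947212

t_(k+1)/t_k = (k + 4)*(10*k + 3*(k + 1)**2 + 16)/(3*k**2 + 10*k + 6).
Normal form (A,B,C) = (k + 4, 1, k**2 + 10*k/3 + 2).
Need (k + 4)·f(k+1) − (1)·f(k) = k**2 + 10*k/3 + 2.
deg f ≤ 1 (via 1,0,2).
Match coefficients ⇒ f(k) = (3*k - 2)/3.
So s_k = (B(k−1)f/C)·t_k = ((3*k - 2)/(3*k**2 + 10*k + 6))·t_k = (3*k - 2)*factorial(k + 3).
Verify: (3*k**2 + 10*k + 6)*factorial(k + 3) matches t_k.
Σ_(k=0)^(6) t_k = s_(7) − s_(0) = 68947200 − (-12) = 68947212.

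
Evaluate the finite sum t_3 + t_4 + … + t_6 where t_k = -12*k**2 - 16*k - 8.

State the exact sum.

r(k) = (3*k**2 + 10*k + 9)/(3*k**2 + 4*k + 2) after simplifying.
A = 1, B = 1, C = k**2 + 4*k/3 + 2/3.
Solve (1)·f(k+1) − (1)·f(k) = k**2 + 4*k/3 + 2/3.
Bound: deg f ≤ 3.
Solve for f: f(k) = k*(2*k**2 + k + 1)/6 (degree 3 ≤ 3).
Then R = B(k−1)f/C = k*(2*k**2 + k + 1)/(2*(3*k**2 + 4*k + 2)), so s_k = R(k)·t_k = 2*k*(-2*k**2 - k - 1).
Verify: -12*k**2 - 16*k - 8 matches t_k.
Evaluate s at k=7 and k=3: -1484 and -132; difference -1352.

Σ = -1352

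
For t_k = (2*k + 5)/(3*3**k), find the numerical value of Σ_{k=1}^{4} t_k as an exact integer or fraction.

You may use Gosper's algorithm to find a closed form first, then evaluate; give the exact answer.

Σ = 316/243

Ratio r(k) = (2*k + 7)/(3*(2*k + 5)).
Take A(k)=1/3, B(k)=1, C(k)=k + 5/2.
f must satisfy (1/3)·f(k+1) − (1)·f(k) = k + 5/2.
deg f ≤ 1 (via 0,0,1).
Solving with deg f ≤ 1: f(k) = -3*(k + 3)/2.
Certificate R = B(k−1)f/C = -3*(k + 3)/(2*k + 5) gives s_k = (-k - 3)/3**k.
Check: Δs_k = (2*k + 5)/(3*3**k). ✓
Σ_(k=1)^(4) t_k = s_(5) − s_(1) = -8/243 − (-4/3) = 316/243.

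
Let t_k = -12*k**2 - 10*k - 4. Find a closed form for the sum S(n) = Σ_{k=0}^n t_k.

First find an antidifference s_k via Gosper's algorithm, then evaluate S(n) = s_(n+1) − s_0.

S(n) = -4*n**3 - 11*n**2 - 11*n - 4

Ratio r(k) = (6*k**2 + 17*k + 13)/(6*k**2 + 5*k + 2).
So A=1 and B=1, with C=k**2 + 5*k/6 + 1/3.
Set up (1)·f(k+1) − (1)·f(k) − (k**2 + 5*k/6 + 1/3) = 0.
From deg A=0, deg B=0, deg C=2: d=3.
Coefficient equations give f(k) = k*(4*k**2 - k + 1)/12.
R(k) = B(k−1)·f(k)/C(k) = k*(4*k**2 - k + 1)/(2*(6*k**2 + 5*k + 2)); s_k = R·t_k = k*(-4*k**2 + k - 1).
Check: Δs_k = -12*k**2 - 10*k - 4. ✓
Σ_(k=0)^n t_k = s_(n+1) − s_(0) = (-4*n**3 - 11*n**2 - 11*n - 4) − (0), i.e. -4*n**3 - 11*n**2 - 11*n - 4.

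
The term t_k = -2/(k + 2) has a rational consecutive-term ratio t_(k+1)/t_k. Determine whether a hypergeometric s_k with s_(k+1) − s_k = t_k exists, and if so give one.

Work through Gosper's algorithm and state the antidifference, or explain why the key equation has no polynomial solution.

no hypergeometric antidifference exists

t_(k+1)/t_k = (k + 2)/(k + 3).
Gosper form: A/B · C(k+1)/C(k) with A=k + 2, B=k + 3, C=1.
Set up (k + 2)·f(k+1) − (k + 2)·f(k) − (1) = 0.
Bound: deg f ≤ 0.
f = c0 ⇒ A·f(k+1) − B(k−1)·f(k) − C = -1. The system {-1 = 0} is inconsistent; no antidifference.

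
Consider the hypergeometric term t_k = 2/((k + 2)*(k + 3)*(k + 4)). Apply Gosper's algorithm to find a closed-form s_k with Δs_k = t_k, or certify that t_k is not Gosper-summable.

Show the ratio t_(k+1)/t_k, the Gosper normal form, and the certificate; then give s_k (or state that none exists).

Ratio r(k) = (k + 2)/(k + 5).
Factor: A=k + 2; B=k + 5; C=1.
Key eq: (k + 2)·f(k+1) = (k + 4)·f(k) + (1).
deg f ≤ 2 (via 1,1,0).
Solve for f: f(k) = k*(k + 5)/12 (degree 2 ≤ 2).
Certificate R = B(k−1)f/C = k*(k + 4)*(k + 5)/12 gives s_k = k*(k + 5)/(6*(k + 2)*(k + 3)).
Δs = 2/(k**3 + 9*k**2 + 26*k + 24), as required.

s_k = k*(k + 5)/(6*(k + 2)*(k + 3))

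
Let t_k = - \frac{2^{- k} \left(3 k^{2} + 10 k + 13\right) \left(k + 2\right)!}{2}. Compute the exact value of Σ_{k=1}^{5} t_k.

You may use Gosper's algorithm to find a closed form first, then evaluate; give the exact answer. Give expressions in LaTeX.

Σ = -13839

Compute t_(k+1)/t_k: get (k + 3)*(10*k + 3*(k + 1)**2 + 23)/(2*(3*k**2 + 10*k + 13)).
Normal form (A,B,C) = (k/2 + 3/2, 1, k**2 + 10*k/3 + 13/3).
Set up (k/2 + 3/2)·f(k+1) − (1)·f(k) − (k**2 + 10*k/3 + 13/3) = 0.
From deg A=1, deg B=0, deg C=2: d=1.
Match coefficients ⇒ f(k) = 2*(3*k + 4)/3.
Certificate R = B(k−1)f/C = 2*(3*k + 4)/(3*k**2 + 10*k + 13) gives s_k = -(3*k + 4)*factorial(k + 2)/2**k.
s_(k+1) − s_k = -(3*k**2 + 10*k + 13)*factorial(k + 2)/(2*2**k) = t_k.
Sum = s_(6) − s_(1); s_(6) = -13860, s_(1) = -21 ⇒ -13839.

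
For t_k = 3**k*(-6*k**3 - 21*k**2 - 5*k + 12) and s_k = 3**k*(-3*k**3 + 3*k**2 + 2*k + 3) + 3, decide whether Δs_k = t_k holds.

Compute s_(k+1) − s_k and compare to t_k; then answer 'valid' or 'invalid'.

Valid — Δs_k = t_k.

s_(k+1) = 3*3**k*(2*k - 3*(k + 1)**3 + 3*(k + 1)**2 + 5) + 3
s_(k+1) − s_k = 3**k*(-6*k**3 - 21*k**2 - 5*k + 12)
(s_(k+1) − s_k) − t_k = 0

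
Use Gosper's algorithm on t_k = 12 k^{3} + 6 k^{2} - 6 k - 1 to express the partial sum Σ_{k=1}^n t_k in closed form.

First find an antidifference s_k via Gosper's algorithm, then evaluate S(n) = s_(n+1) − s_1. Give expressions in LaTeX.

r(k) = (12*k**3 + 42*k**2 + 42*k + 11)/(12*k**3 + 6*k**2 - 6*k - 1) after simplifying.
Take A(k)=1, B(k)=1, C(k)=k**3 + k**2/2 - k/2 - 1/12.
Solve (1)·f(k+1) − (1)·f(k) = k**3 + k**2/2 - k/2 - 1/12.
d = 4 from the (0,0,3) case.
Match coefficients ⇒ f(k) = k*(3*k**3 - 4*k**2 - 3*k + 3)/12.
Then R = B(k−1)f/C = k*(3*k**3 - 4*k**2 - 3*k + 3)/(12*k**3 + 6*k**2 - 6*k - 1), so s_k = R(k)·t_k = k*(3*k**3 - 4*k**2 - 3*k + 3).
Δs = 12*k**3 + 6*k**2 - 6*k - 1, as required.
Telescope: S(n) = s_(n+1) − s_(1) = 3*n**4 + 8*n**3 + 3*n**2 - 3*n - 1 − (-1) = n*(3*n**3 + 8*n**2 + 3*n - 3).

S(n) = n \left(3 n^{3} + 8 n^{2} + 3 n - 3\right)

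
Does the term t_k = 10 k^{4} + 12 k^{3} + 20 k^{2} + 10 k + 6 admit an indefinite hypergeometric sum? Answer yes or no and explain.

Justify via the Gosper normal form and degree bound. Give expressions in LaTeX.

Yes. s_k = 2 k \left(k^{4} - k^{3} + 2 k^{2} - k + 2\right).

t_(k+1)/t_k = (5*k**4 + 26*k**3 + 58*k**2 + 63*k + 29)/(5*k**4 + 6*k**3 + 10*k**2 + 5*k + 3).
So A=1 and B=1, with C=k**4 + 6*k**3/5 + 2*k**2 + k + 3/5.
f must satisfy (1)·f(k+1) − (1)·f(k) = k**4 + 6*k**3/5 + 2*k**2 + k + 3/5.
From deg A=0, deg B=0, deg C=4: d=5.
A polynomial solution: f(k) = k*(k**4 - k**3 + 2*k**2 - k + 2)/5.
Get s_k = R·t_k = 2*k*(k**4 - k**3 + 2*k**2 - k + 2) with R(k) = B(k−1)f(k)/C(k) = k*(k**4 - k**3 + 2*k**2 - k + 2)/(5*k**4 + 6*k**3 + 10*k**2 + 5*k + 3).
s_(k+1) − s_k = 10*k**4 + 12*k**3 + 20*k**2 + 10*k + 6 = t_k.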